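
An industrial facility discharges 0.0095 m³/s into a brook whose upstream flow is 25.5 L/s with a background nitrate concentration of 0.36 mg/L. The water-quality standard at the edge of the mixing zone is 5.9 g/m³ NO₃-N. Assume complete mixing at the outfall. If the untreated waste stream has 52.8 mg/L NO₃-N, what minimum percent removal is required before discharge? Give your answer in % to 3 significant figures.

25.5 L/s = 0.0255 m³/s.
Mass balance: 5.9·0.035 = 0.0095·Cₑ + 0.0255·0.36.
Cₑ = (0.2065 − 0.00918) / 0.0095 = 20.77 mg/L.
Required removal = 1 − 20.77/52.8 = 60.66 %.

60.7 %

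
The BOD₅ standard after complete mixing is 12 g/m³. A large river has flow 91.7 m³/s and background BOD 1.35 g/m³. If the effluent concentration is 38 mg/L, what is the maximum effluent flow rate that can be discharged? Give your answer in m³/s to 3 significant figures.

37.6 m³/s

Mass balance at complete mixing: C_std·(Q_w + Q_r) = Q_w·C_e + Q_r·C_b.
Rearranging, Q_w = Q_r·(C_std − C_b)/(C_e − C_std) = 91.7·(12 − 1.35) / (38 − 12) = 37.56 m³/s.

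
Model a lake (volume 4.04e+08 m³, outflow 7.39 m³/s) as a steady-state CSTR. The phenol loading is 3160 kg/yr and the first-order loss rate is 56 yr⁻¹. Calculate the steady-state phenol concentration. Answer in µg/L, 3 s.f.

Outflow Q = 7.39 m³/s × 3.156e+07 s/yr = 2.332e+08 m³/yr.
Steady-state CSTR mass balance: W = Q·C + k·V·C, so C = W/(Q + kV).
Q + kV = 2.332e+08 + 56·4.04e+08 = 2.286e+10 m³/yr.
C = 3160/2.286e+10 = 1.382e-07 kg/m³ = 0.0001382 mg/L = 0.1382 µg/L.

0.138 µg/L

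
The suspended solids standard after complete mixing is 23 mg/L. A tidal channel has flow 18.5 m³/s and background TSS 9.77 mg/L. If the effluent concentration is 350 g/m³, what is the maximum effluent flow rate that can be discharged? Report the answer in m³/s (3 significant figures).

0.748 m³/s

Mass balance at complete mixing: C_std·(Q_w + Q_r) = Q_w·C_e + Q_r·C_b.
Rearranging, Q_w = Q_r·(C_std − C_b)/(C_e − C_std) = 18.5·(23 − 9.77) / (350 − 23) = 0.7485 m³/s.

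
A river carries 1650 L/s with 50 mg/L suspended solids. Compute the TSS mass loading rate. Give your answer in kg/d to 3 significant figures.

1650 L/s = 1.65 m³/s.
Mass flux = Q·C = 1.65 m³/s × 50 g/m³ = 82.5 g/s.
= 82.5 g/s × 86.4 = 7128 kg/d.

7130 kg/d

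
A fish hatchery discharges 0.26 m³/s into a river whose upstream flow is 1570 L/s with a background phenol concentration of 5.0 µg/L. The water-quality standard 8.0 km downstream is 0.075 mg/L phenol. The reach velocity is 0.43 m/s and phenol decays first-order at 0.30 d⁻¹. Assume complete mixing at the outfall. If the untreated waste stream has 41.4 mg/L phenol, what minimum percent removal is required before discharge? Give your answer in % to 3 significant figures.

1570 L/s = 1.57 m³/s.
5.0 µg/L = 0.005 mg/L.
Travel time to the compliance point: t = 8000/0.43 = 1.86e+04 s = 0.2153 d; decay factor exp(−0.30·0.2153) = 0.9374.
So the concentration just after mixing may be at most 0.075/0.9374 = 0.08 mg/L.
Mass balance: 0.08·1.83 = 0.26·Cₑ + 1.57·0.005.
Cₑ = (0.1464 − 0.00785) / 0.26 = 0.5329 mg/L.
Required removal = 1 − 0.5329/41.4 = 98.71 %.

98.7 %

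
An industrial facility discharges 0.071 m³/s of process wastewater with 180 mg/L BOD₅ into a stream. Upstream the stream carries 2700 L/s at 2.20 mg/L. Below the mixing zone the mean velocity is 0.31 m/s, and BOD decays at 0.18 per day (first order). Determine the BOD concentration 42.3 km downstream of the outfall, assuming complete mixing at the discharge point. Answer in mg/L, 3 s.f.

5.08 mg/L

2700 L/s = 2.7 m³/s.
After complete mixing, C₀ = (0.071·180 + 2.7·2.2) / 2.771 = 6.756 mg/L.
Travel time t = 4.23e+04 m / 0.31 m/s = 1.365e+05 s = 1.579 d.
C = 6.756·exp(−0.18·1.579) = 6.756·0.7526 = 5.084 mg/L.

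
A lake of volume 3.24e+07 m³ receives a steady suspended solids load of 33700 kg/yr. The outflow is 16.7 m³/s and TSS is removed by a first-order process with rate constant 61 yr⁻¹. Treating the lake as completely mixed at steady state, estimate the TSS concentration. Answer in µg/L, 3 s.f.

13.5 µg/L

Outflow Q = 16.7 m³/s × 3.156e+07 s/yr = 5.27e+08 m³/yr.
Steady-state CSTR mass balance: W = Q·C + k·V·C, so C = W/(Q + kV).
Q + kV = 5.27e+08 + 61·3.24e+07 = 2.503e+09 m³/yr.
C = 33700/2.503e+09 = 1.346e-05 kg/m³ = 0.01346 mg/L = 13.46 µg/L.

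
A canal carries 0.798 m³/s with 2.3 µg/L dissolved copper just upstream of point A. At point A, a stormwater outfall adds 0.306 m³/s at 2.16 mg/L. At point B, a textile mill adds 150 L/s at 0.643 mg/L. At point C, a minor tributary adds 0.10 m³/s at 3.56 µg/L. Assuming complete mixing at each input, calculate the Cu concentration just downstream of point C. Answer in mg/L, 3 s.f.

0.561 mg/L

2.3 µg/L = 0.0023 mg/L.
After input A: C = (0.798·0.0023 + 0.306·2.16) / 1.104 = 0.6004 mg/L.
150 L/s = 0.15 m³/s.
After input B: C = (1.104·0.6004 + 0.15·0.643) / 1.254 = 0.6055 mg/L.
3.56 µg/L = 0.00356 mg/L.
After input C: C = (1.254·0.6055 + 0.1·0.00356) / 1.354 = 0.561 mg/L.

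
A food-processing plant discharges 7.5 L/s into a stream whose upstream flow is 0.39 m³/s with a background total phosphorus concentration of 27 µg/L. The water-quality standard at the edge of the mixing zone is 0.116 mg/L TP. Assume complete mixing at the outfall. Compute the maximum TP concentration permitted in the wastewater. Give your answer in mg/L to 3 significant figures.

7.5 L/s = 0.0075 m³/s.
27 µg/L = 0.027 mg/L.
Mass balance: 0.116·0.3975 = 0.0075·Cₑ + 0.39·0.027.
Cₑ = (0.04611 − 0.01053) / 0.0075 = 4.744 mg/L.

4.74 mg/L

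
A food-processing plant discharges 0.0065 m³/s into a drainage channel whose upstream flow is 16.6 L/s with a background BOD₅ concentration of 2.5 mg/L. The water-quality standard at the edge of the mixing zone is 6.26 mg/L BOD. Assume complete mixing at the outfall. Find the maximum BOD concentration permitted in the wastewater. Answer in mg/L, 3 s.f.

16.6 L/s = 0.0166 m³/s.
Mass balance: 6.26·0.0231 = 0.0065·Cₑ + 0.0166·2.5.
Cₑ = (0.1446 − 0.0415) / 0.0065 = 15.86 mg/L.

15.9 mg/L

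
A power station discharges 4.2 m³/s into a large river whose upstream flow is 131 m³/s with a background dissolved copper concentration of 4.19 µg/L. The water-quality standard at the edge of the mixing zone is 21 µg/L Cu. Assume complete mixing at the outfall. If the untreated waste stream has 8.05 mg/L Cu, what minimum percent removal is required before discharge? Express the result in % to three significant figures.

93.2 %

4.19 µg/L = 0.00419 mg/L.
21 µg/L = 0.021 mg/L.
Mass balance: 0.021·135.2 = 4.2·Cₑ + 131·0.00419.
Cₑ = (2.839 − 0.5489) / 4.2 = 0.5453 mg/L.
Required removal = 1 − 0.5453/8.05 = 93.23 %.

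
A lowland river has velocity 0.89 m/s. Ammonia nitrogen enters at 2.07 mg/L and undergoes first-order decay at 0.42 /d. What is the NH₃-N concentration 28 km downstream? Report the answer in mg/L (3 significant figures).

Travel time t = 28 km / 0.89 m/s = 2.8e+04/0.89 = 3.146e+04 s = 0.3641 d.
First-order decay: C = 2.07·exp(−0.42·0.3641) = 2.07·0.8582 = 1.776 mg/L.

1.78 mg/L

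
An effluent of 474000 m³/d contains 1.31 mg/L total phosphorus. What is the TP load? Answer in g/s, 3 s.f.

474000 m³/d = 5.486 m³/s.
Mass flux = Q·C = 5.486 m³/s × 1.31 g/m³ = 7.187 g/s.

7.19 g/s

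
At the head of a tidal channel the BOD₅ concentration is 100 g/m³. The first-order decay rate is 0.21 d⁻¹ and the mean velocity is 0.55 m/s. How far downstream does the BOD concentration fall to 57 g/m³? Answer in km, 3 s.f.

From C = C₀·e^(−kt), t = ln(C₀/C)/k = ln(100/57)/0.21 = 0.5621/0.21 = 2.677 d.
Distance = v·t = 0.55 m/s × 2.313e+05 s = 1.272e+05 m = 127.2 km.

127 km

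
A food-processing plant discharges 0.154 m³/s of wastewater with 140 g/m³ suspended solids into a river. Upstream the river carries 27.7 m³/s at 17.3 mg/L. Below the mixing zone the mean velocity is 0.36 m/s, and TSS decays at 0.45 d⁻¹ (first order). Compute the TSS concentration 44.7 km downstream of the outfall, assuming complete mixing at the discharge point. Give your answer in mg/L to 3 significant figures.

After complete mixing, C₀ = (0.154·140 + 27.7·17.3) / 27.85 = 17.98 mg/L.
Travel time t = 4.47e+04 m / 0.36 m/s = 1.242e+05 s = 1.437 d.
C = 17.98·exp(−0.45·1.437) = 17.98·0.5238 = 9.417 mg/L.

9.42 mg/L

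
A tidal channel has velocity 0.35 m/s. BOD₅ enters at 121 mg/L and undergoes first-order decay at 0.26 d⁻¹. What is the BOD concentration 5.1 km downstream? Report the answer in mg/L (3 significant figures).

Travel time t = 5.1 km / 0.35 m/s = 5100/0.35 = 1.457e+04 s = 0.1687 d.
First-order decay: C = 121·exp(−0.26·0.1687) = 121·0.9571 = 115.8 mg/L.

116 mg/L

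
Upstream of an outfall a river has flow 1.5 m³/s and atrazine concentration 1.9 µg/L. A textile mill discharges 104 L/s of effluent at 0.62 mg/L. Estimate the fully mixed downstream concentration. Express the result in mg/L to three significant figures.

104 L/s = 0.104 m³/s.
1.9 µg/L = 0.0019 mg/L.
Conservation of mass across the mixing zone: C = (0.104·0.62 + 1.5·0.0019) / (0.104 + 1.5) = 0.06733/1.604 = 0.04198 mg/L.

0.0420 mg/L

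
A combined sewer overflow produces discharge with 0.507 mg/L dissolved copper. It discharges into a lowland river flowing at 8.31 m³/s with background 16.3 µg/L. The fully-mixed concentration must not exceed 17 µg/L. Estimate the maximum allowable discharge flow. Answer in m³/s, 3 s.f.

0.0119 m³/s

16.3 µg/L = 0.0163 mg/L.
17 µg/L = 0.017 mg/L.
Mass balance at complete mixing: C_std·(Q_w + Q_r) = Q_w·C_e + Q_r·C_b.
Rearranging, Q_w = Q_r·(C_std − C_b)/(C_e − C_std) = 8.31·(0.017 − 0.0163) / (0.507 − 0.017) = 0.01187 m³/s.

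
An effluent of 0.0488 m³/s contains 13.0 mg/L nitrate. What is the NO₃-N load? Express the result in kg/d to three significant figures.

Mass flux = Q·C = 0.0488 m³/s × 13 g/m³ = 0.6344 g/s.
= 0.6344 g/s × 86.4 = 54.81 kg/d.

54.8 kg/d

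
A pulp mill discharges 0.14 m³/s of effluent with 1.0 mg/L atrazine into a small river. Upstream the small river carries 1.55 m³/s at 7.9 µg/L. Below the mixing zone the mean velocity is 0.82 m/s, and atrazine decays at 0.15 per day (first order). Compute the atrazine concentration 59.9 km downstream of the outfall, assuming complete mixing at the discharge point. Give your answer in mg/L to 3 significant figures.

0.0794 mg/L

7.9 µg/L = 0.0079 mg/L.
After complete mixing, C₀ = (0.14·1 + 1.55·0.0079) / 1.69 = 0.09009 mg/L.
Travel time t = 5.99e+04 m / 0.82 m/s = 7.305e+04 s = 0.8455 d.
C = 0.09009·exp(−0.15·0.8455) = 0.09009·0.8809 = 0.07936 mg/L.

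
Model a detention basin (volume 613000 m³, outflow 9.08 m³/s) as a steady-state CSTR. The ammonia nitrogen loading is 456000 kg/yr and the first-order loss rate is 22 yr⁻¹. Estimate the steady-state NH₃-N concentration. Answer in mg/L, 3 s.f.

1.52 mg/L

Outflow Q = 9.08 m³/s × 3.156e+07 s/yr = 2.865e+08 m³/yr.
Steady-state CSTR mass balance: W = Q·C + k·V·C, so C = W/(Q + kV).
Q + kV = 2.865e+08 + 22·613000 = 3e+08 m³/yr.
C = 456000/3e+08 = 0.00152 kg/m³ = 1.52 mg/L.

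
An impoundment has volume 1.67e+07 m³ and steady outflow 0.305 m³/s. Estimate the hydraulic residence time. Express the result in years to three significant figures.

Q = 0.305 m³/s × 3.156e+07 s/yr = 9.625e+06 m³/yr.
Hydraulic residence time τ = V/Q = 1.67e+07/9.625e+06 = 1.735 yr.

1.74 yr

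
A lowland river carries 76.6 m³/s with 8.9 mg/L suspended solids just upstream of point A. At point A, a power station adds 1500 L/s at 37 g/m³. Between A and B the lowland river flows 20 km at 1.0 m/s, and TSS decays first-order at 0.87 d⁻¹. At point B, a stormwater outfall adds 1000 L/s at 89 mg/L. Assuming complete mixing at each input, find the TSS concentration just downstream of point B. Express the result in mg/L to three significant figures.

1500 L/s = 1.5 m³/s.
After input A: C = (76.6·8.9 + 1.5·37) / 78.1 = 9.44 mg/L.
Over the 20 km reach to input B (t = 2e+04 s = 0.2315 d), decay gives C = 9.44·exp(−0.87·0.2315) = 7.718 mg/L.
1000 L/s = 1 m³/s.
After input B: C = (78.1·7.718 + 1·89) / 79.1 = 8.745 mg/L.

8.75 mg/L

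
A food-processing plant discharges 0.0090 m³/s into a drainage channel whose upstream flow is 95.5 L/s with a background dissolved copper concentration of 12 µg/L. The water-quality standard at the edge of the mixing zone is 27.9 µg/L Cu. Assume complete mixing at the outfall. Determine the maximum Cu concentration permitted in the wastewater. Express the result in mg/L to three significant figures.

0.197 mg/L

95.5 L/s = 0.0955 m³/s.
12 µg/L = 0.012 mg/L.
27.9 µg/L = 0.0279 mg/L.
Mass balance: 0.0279·0.1045 = 0.009·Cₑ + 0.0955·0.012.
Cₑ = (0.002916 − 0.001146) / 0.009 = 0.1966 mg/L.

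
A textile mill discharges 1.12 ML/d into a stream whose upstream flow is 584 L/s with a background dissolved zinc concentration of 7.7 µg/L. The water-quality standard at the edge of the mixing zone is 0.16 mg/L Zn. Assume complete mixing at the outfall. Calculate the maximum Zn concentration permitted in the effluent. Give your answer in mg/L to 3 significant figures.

1.12 ML/d = 0.01296 m³/s.
584 L/s = 0.584 m³/s.
7.7 µg/L = 0.0077 mg/L.
Mass balance: 0.16·0.597 = 0.01296·Cₑ + 0.584·0.0077.
Cₑ = (0.09551 − 0.004497) / 0.01296 = 7.021 mg/L.

7.02 mg/L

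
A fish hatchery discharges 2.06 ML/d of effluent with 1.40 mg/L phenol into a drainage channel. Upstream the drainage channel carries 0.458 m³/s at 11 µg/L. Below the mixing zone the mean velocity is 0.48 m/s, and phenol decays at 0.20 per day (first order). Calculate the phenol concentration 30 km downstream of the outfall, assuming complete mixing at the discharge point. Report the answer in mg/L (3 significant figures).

2.06 ML/d = 0.02384 m³/s.
11 µg/L = 0.011 mg/L.
After complete mixing, C₀ = (0.02384·1.4 + 0.458·0.011) / 0.4818 = 0.07973 mg/L.
Travel time t = 3e+04 m / 0.48 m/s = 6.25e+04 s = 0.7234 d.
C = 0.07973·exp(−0.20·0.7234) = 0.07973·0.8653 = 0.06899 mg/L.

0.0690 mg/L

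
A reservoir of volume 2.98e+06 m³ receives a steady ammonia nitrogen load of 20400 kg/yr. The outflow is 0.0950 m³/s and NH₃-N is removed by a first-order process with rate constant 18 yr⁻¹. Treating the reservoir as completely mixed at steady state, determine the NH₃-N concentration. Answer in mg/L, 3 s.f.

0.360 mg/L

Outflow Q = 0.0950 m³/s × 3.156e+07 s/yr = 2.998e+06 m³/yr.
Steady-state CSTR mass balance: W = Q·C + k·V·C, so C = W/(Q + kV).
Q + kV = 2.998e+06 + 18·2.98e+06 = 5.664e+07 m³/yr.
C = 20400/5.664e+07 = 0.0003602 kg/m³ = 0.3602 mg/L.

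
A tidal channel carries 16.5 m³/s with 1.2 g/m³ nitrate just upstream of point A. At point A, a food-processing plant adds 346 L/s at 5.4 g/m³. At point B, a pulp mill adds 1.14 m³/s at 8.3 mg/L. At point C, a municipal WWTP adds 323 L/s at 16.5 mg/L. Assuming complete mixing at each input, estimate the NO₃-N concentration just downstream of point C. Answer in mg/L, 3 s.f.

346 L/s = 0.346 m³/s.
After input A: C = (16.5·1.2 + 0.346·5.4) / 16.85 = 1.286 mg/L.
After input B: C = (16.85·1.286 + 1.14·8.3) / 17.99 = 1.731 mg/L.
323 L/s = 0.323 m³/s.
After input C: C = (17.99·1.731 + 0.323·16.5) / 18.31 = 1.991 mg/L.

1.99 mg/L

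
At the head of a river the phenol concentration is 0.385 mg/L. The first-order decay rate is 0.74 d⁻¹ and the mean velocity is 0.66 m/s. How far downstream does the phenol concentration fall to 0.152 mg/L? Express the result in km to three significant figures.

From C = C₀·e^(−kt), t = ln(C₀/C)/k = ln(0.385/0.152)/0.74 = 0.9294/0.74 = 1.256 d.
Distance = v·t = 0.66 m/s × 1.085e+05 s = 7.162e+04 m = 71.62 km.

71.6 km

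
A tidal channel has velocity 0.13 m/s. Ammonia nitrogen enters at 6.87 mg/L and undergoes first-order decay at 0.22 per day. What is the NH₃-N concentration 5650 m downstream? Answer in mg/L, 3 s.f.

Travel time t = 5650 m / 0.13 m/s = 5650/0.13 = 4.346e+04 s = 0.503 d.
First-order decay: C = 6.87·exp(−0.22·0.503) = 6.87·0.8952 = 6.15 mg/L.

6.15 mg/L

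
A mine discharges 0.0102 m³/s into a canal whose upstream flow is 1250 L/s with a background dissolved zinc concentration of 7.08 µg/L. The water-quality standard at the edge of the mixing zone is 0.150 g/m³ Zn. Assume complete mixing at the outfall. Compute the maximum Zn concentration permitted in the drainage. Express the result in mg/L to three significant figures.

1250 L/s = 1.25 m³/s.
7.08 µg/L = 0.00708 mg/L.
Mass balance: 0.15·1.26 = 0.0102·Cₑ + 1.25·0.00708.
Cₑ = (0.189 − 0.00885) / 0.0102 = 17.66 mg/L.

17.7 mg/L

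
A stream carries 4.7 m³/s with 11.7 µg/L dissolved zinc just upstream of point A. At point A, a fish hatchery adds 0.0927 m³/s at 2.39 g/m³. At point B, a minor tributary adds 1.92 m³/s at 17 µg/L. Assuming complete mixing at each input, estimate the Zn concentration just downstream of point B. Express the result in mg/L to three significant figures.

0.0461 mg/L

11.7 µg/L = 0.0117 mg/L.
After input A: C = (4.7·0.0117 + 0.0927·2.39) / 4.793 = 0.0577 mg/L.
17 µg/L = 0.017 mg/L.
After input B: C = (4.793·0.0577 + 1.92·0.017) / 6.713 = 0.04606 mg/L.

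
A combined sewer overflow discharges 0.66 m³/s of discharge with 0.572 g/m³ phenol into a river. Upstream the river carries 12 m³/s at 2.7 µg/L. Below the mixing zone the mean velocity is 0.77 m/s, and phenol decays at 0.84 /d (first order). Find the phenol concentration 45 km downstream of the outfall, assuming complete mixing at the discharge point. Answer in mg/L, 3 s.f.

0.0183 mg/L

2.7 µg/L = 0.0027 mg/L.
After complete mixing, C₀ = (0.66·0.572 + 12·0.0027) / 12.66 = 0.03238 mg/L.
Travel time t = 4.5e+04 m / 0.77 m/s = 5.844e+04 s = 0.6764 d.
C = 0.03238·exp(−0.84·0.6764) = 0.03238·0.5666 = 0.01834 mg/L.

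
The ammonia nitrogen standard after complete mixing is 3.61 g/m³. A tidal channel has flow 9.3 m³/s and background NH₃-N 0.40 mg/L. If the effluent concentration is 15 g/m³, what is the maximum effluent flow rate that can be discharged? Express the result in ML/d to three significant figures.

Mass balance at complete mixing: C_std·(Q_w + Q_r) = Q_w·C_e + Q_r·C_b.
Rearranging, Q_w = Q_r·(C_std − C_b)/(C_e − C_std) = 9.3·(3.61 − 0.4) / (15 − 3.61) = 2.621 m³/s.
= 226.5 ML/d.

226 ML/d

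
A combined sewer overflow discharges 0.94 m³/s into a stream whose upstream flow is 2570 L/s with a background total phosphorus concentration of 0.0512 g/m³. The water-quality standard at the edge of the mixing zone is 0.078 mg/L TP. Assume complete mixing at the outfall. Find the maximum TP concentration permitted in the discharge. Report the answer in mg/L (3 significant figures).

2570 L/s = 2.57 m³/s.
Mass balance: 0.078·3.51 = 0.94·Cₑ + 2.57·0.0512.
Cₑ = (0.2738 − 0.1316) / 0.94 = 0.1513 mg/L.

0.151 mg/L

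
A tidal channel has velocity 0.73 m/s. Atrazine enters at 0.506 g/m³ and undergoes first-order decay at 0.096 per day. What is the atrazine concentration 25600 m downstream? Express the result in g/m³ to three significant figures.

0.487 g/m³

Travel time t = 25600 m / 0.73 m/s = 2.56e+04/0.73 = 3.507e+04 s = 0.4059 d.
First-order decay: C = 0.506·exp(−0.096·0.4059) = 0.506·0.9618 = 0.4867 g/m³.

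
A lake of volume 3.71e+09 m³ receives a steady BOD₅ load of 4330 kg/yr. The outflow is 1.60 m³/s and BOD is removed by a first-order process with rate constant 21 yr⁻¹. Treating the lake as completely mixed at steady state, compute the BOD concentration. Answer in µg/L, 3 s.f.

Outflow Q = 1.60 m³/s × 3.156e+07 s/yr = 5.049e+07 m³/yr.
Steady-state CSTR mass balance: W = Q·C + k·V·C, so C = W/(Q + kV).
Q + kV = 5.049e+07 + 21·3.71e+09 = 7.796e+10 m³/yr.
C = 4330/7.796e+10 = 5.554e-08 kg/m³ = 5.554e-05 mg/L = 0.05554 µg/L.

0.0555 µg/L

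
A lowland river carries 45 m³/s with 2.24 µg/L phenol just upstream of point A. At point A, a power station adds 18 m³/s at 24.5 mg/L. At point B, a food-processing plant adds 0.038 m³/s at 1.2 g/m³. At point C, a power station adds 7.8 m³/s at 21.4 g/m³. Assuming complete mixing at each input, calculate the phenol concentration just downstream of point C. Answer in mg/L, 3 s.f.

8.58 mg/L

2.24 µg/L = 0.00224 mg/L.
After input A: C = (45·0.00224 + 18·24.5) / 63 = 7.002 mg/L.
After input B: C = (63·7.002 + 0.038·1.2) / 63.04 = 6.998 mg/L.
After input C: C = (63.04·6.998 + 7.8·21.4) / 70.84 = 8.584 mg/L.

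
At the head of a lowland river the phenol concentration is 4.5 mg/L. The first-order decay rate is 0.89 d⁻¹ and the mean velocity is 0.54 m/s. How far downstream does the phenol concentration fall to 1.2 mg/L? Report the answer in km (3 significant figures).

69.3 km

From C = C₀·e^(−kt), t = ln(C₀/C)/k = ln(4.5/1.2)/0.89 = 1.322/0.89 = 1.485 d.
Distance = v·t = 0.54 m/s × 1.283e+05 s = 6.929e+04 m = 69.29 km.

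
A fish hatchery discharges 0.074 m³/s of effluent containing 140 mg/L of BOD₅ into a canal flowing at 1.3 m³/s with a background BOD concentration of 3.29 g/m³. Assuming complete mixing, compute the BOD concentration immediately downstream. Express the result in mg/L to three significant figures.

10.7 mg/L

Conservation of mass across the mixing zone: C = (0.074·140 + 1.3·3.29) / (0.074 + 1.3) = 14.64/1.374 = 10.65 mg/L.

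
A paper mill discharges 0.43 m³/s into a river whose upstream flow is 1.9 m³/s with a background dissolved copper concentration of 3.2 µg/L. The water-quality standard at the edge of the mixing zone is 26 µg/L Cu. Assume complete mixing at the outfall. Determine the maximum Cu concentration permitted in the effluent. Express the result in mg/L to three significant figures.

0.127 mg/L

3.2 µg/L = 0.0032 mg/L.
26 µg/L = 0.026 mg/L.
Mass balance: 0.026·2.33 = 0.43·Cₑ + 1.9·0.0032.
Cₑ = (0.06058 − 0.00608) / 0.43 = 0.1267 mg/L.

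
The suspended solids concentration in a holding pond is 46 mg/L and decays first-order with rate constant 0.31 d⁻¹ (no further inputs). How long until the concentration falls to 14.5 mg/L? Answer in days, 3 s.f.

t = ln(C₀/C)/k = ln(46/14.5)/0.31 = 1.154/0.31 = 3.724 d.

3.72 d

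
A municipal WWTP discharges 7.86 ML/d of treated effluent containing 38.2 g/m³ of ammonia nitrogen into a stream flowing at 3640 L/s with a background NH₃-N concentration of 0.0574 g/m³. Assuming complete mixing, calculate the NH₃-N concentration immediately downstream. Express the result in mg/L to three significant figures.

0.987 mg/L

7.86 ML/d = 0.09097 m³/s.
3640 L/s = 3.64 m³/s.
Flow-weighted mixing gives C = (0.09097·38.2 + 3.64·0.0574) / (0.09097 + 3.64) = 3.684/3.731 = 0.9874 mg/L.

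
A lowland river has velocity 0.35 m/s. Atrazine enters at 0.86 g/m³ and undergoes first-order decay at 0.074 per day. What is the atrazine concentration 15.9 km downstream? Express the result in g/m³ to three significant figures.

Travel time t = 15.9 km / 0.35 m/s = 1.59e+04/0.35 = 4.543e+04 s = 0.5258 d.
First-order decay: C = 0.86·exp(−0.074·0.5258) = 0.86·0.9618 = 0.8272 g/m³.

0.827 g/m³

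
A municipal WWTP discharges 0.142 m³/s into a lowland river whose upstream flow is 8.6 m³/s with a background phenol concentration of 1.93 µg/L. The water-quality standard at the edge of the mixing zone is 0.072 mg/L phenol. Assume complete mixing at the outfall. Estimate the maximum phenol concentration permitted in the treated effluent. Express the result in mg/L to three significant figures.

1.93 µg/L = 0.00193 mg/L.
Mass balance: 0.072·8.742 = 0.142·Cₑ + 8.6·0.00193.
Cₑ = (0.6294 − 0.0166) / 0.142 = 4.316 mg/L.

4.32 mg/L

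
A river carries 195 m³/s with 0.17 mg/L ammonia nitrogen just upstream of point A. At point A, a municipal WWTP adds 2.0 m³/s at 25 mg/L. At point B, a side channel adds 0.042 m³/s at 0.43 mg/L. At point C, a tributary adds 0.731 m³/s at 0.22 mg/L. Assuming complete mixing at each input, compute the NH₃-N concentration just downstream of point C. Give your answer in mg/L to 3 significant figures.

0.421 mg/L

After input A: C = (195·0.17 + 2·25) / 197 = 0.4221 mg/L.
After input B: C = (197·0.4221 + 0.042·0.43) / 197 = 0.4221 mg/L.
After input C: C = (197·0.4221 + 0.731·0.22) / 197.8 = 0.4213 mg/L.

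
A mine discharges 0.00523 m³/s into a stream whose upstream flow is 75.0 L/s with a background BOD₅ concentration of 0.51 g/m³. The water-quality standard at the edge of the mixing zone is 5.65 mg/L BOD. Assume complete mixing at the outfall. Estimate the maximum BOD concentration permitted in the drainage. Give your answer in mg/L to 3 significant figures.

79.4 mg/L

75.0 L/s = 0.075 m³/s.
Mass balance: 5.65·0.08023 = 0.00523·Cₑ + 0.075·0.51.
Cₑ = (0.4533 − 0.03825) / 0.00523 = 79.36 mg/L.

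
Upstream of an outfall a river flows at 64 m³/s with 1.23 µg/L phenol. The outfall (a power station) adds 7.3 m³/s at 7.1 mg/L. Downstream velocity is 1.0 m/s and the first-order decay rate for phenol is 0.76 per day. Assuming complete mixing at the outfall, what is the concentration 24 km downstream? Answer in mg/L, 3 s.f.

1.23 µg/L = 0.00123 mg/L.
After complete mixing, C₀ = (7.3·7.1 + 64·0.00123) / 71.3 = 0.728 mg/L.
Travel time t = 2.4e+04 m / 1.0 m/s = 2.4e+04 s = 0.2778 d.
C = 0.728·exp(−0.76·0.2778) = 0.728·0.8097 = 0.5895 mg/L.

0.589 mg/L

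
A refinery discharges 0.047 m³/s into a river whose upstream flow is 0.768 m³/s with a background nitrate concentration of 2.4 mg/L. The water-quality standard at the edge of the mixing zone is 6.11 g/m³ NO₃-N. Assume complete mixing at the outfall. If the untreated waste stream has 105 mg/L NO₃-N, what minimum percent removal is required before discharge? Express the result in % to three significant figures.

36.4 %

Mass balance: 6.11·0.815 = 0.047·Cₑ + 0.768·2.4.
Cₑ = (4.98 − 1.843) / 0.047 = 66.73 mg/L.
Required removal = 1 − 66.73/105 = 36.44 %.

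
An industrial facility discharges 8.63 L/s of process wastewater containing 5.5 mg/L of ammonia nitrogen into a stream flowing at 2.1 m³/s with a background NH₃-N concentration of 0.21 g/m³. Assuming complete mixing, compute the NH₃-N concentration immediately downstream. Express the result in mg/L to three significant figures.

0.232 mg/L

8.63 L/s = 0.00863 m³/s.
By mass balance at complete mixing, C = (0.00863·5.5 + 2.1·0.21) / (0.00863 + 2.1) = 0.4885/2.109 = 0.2317 mg/L.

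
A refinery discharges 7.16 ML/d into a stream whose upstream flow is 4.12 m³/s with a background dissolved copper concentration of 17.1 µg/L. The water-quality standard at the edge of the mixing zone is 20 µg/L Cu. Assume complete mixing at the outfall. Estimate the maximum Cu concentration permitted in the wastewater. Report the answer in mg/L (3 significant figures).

0.164 mg/L

7.16 ML/d = 0.08287 m³/s.
17.1 µg/L = 0.0171 mg/L.
20 µg/L = 0.02 mg/L.
Mass balance: 0.02·4.203 = 0.08287·Cₑ + 4.12·0.0171.
Cₑ = (0.08406 − 0.07045) / 0.08287 = 0.1642 mg/L.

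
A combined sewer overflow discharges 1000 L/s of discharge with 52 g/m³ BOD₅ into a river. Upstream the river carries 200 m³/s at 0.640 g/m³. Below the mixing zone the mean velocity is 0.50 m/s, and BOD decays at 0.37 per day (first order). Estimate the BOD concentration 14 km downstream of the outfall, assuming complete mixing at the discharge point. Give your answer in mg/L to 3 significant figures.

1000 L/s = 1 m³/s.
After complete mixing, C₀ = (1·52 + 200·0.64) / 201 = 0.8955 mg/L.
Travel time t = 1.4e+04 m / 0.50 m/s = 2.8e+04 s = 0.3241 d.
C = 0.8955·exp(−0.37·0.3241) = 0.8955·0.887 = 0.7943 mg/L.

0.794 mg/L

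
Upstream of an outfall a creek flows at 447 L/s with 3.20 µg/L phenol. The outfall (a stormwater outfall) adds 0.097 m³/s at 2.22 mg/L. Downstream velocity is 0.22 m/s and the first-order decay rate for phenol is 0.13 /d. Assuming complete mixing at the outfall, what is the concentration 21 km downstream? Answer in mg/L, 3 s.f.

447 L/s = 0.447 m³/s.
3.20 µg/L = 0.0032 mg/L.
After complete mixing, C₀ = (0.097·2.22 + 0.447·0.0032) / 0.544 = 0.3985 mg/L.
Travel time t = 2.1e+04 m / 0.22 m/s = 9.545e+04 s = 1.105 d.
C = 0.3985·exp(−0.13·1.105) = 0.3985·0.8662 = 0.3452 mg/L.

0.345 mg/L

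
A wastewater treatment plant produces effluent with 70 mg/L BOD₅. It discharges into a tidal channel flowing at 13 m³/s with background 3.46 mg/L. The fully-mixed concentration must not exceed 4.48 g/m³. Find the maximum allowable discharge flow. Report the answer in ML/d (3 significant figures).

17.5 ML/d

Mass balance at complete mixing: C_std·(Q_w + Q_r) = Q_w·C_e + Q_r·C_b.
Rearranging, Q_w = Q_r·(C_std − C_b)/(C_e − C_std) = 13·(4.48 − 3.46) / (70 − 4.48) = 0.2024 m³/s.
= 17.49 ML/d.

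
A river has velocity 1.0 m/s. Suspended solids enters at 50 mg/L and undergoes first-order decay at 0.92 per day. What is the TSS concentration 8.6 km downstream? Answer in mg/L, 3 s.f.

Travel time t = 8.6 km / 1.0 m/s = 8600/1.0 = 8600 s = 0.09954 d.
First-order decay: C = 50·exp(−0.92·0.09954) = 50·0.9125 = 45.62 mg/L.

45.6 mg/L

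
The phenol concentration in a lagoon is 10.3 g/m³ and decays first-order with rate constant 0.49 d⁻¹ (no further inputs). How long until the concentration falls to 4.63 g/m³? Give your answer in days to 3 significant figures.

t = ln(C₀/C)/k = ln(10.3/4.63)/0.49 = 0.7996/0.49 = 1.632 d.

1.63 d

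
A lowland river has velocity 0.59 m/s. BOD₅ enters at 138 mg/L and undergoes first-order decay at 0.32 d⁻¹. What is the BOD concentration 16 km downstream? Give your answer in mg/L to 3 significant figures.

Travel time t = 16 km / 0.59 m/s = 1.6e+04/0.59 = 2.712e+04 s = 0.3139 d.
First-order decay: C = 138·exp(−0.32·0.3139) = 138·0.9044 = 124.8 mg/L.

125 mg/L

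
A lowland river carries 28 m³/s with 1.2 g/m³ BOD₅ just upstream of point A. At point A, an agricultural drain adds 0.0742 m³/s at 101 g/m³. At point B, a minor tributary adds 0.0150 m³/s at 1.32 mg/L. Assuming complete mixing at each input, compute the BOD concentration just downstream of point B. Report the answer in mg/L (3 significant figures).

1.46 mg/L

After input A: C = (28·1.2 + 0.0742·101) / 28.07 = 1.464 mg/L.
After input B: C = (28.07·1.464 + 0.015·1.32) / 28.09 = 1.464 mg/L.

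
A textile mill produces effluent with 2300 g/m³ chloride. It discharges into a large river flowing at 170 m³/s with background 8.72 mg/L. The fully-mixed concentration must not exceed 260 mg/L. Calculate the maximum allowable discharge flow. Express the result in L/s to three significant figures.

Mass balance at complete mixing: C_std·(Q_w + Q_r) = Q_w·C_e + Q_r·C_b.
Rearranging, Q_w = Q_r·(C_std − C_b)/(C_e − C_std) = 170·(260 − 8.72) / (2300 − 260) = 20.94 m³/s.
= 2.094e+04 L/s.

20900 L/s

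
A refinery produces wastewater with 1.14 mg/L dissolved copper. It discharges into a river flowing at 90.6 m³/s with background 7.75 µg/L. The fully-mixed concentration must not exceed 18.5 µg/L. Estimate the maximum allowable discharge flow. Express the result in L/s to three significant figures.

7.75 µg/L = 0.00775 mg/L.
18.5 µg/L = 0.0185 mg/L.
Mass balance at complete mixing: C_std·(Q_w + Q_r) = Q_w·C_e + Q_r·C_b.
Rearranging, Q_w = Q_r·(C_std − C_b)/(C_e − C_std) = 90.6·(0.0185 − 0.00775) / (1.14 − 0.0185) = 0.8684 m³/s.
= 868.4 L/s.

868 L/s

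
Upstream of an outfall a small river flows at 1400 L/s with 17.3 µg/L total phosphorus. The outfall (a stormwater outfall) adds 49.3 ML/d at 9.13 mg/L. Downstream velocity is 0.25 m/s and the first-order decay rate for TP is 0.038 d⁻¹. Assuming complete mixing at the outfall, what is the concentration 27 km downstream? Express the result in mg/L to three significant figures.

2.53 mg/L

49.3 ML/d = 0.5706 m³/s.
1400 L/s = 1.4 m³/s.
17.3 µg/L = 0.0173 mg/L.
After complete mixing, C₀ = (0.5706·9.13 + 1.4·0.0173) / 1.971 = 2.656 mg/L.
Travel time t = 2.7e+04 m / 0.25 m/s = 1.08e+05 s = 1.25 d.
C = 2.656·exp(−0.038·1.25) = 2.656·0.9536 = 2.533 mg/L.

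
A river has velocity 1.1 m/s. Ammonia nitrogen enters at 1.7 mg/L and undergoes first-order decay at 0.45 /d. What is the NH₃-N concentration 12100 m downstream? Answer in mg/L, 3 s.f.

Travel time t = 12100 m / 1.1 m/s = 1.21e+04/1.1 = 1.1e+04 s = 0.1273 d.
First-order decay: C = 1.7·exp(−0.45·0.1273) = 1.7·0.9443 = 1.605 mg/L.

1.61 mg/L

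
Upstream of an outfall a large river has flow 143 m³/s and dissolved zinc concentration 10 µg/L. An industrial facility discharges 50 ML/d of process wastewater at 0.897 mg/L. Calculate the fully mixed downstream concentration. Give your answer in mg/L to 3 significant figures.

0.0136 mg/L

50 ML/d = 0.5787 m³/s.
10 µg/L = 0.01 mg/L.
Conservation of mass across the mixing zone: C = (0.5787·0.897 + 143·0.01) / (0.5787 + 143) = 1.949/143.6 = 0.01358 mg/L.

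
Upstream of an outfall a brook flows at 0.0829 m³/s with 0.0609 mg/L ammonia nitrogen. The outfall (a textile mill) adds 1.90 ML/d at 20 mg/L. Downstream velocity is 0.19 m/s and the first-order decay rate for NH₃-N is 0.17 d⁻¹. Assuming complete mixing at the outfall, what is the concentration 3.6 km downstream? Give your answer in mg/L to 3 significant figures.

4.09 mg/L

1.90 ML/d = 0.02199 m³/s.
After complete mixing, C₀ = (0.02199·20 + 0.0829·0.0609) / 0.1049 = 4.241 mg/L.
Travel time t = 3600 m / 0.19 m/s = 1.895e+04 s = 0.2193 d.
C = 4.241·exp(−0.17·0.2193) = 4.241·0.9634 = 4.086 mg/L.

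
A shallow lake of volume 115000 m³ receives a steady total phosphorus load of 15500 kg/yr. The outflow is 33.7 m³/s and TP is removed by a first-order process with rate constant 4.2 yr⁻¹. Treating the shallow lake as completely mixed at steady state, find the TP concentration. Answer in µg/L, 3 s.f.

14.6 µg/L

Outflow Q = 33.7 m³/s × 3.156e+07 s/yr = 1.063e+09 m³/yr.
Steady-state CSTR mass balance: W = Q·C + k·V·C, so C = W/(Q + kV).
Q + kV = 1.063e+09 + 4.2·115000 = 1.064e+09 m³/yr.
C = 15500/1.064e+09 = 1.457e-05 kg/m³ = 0.01457 mg/L = 14.57 µg/L.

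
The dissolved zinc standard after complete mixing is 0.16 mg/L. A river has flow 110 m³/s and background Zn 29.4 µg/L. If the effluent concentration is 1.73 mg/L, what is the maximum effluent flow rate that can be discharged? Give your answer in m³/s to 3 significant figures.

9.15 m³/s

29.4 µg/L = 0.0294 mg/L.
Mass balance at complete mixing: C_std·(Q_w + Q_r) = Q_w·C_e + Q_r·C_b.
Rearranging, Q_w = Q_r·(C_std − C_b)/(C_e − C_std) = 110·(0.16 − 0.0294) / (1.73 − 0.16) = 9.15 m³/s.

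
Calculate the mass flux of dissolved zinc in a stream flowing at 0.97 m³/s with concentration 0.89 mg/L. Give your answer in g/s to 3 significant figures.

0.863 g/s

Mass flux = Q·C = 0.97 m³/s × 0.89 g/m³ = 0.8633 g/s.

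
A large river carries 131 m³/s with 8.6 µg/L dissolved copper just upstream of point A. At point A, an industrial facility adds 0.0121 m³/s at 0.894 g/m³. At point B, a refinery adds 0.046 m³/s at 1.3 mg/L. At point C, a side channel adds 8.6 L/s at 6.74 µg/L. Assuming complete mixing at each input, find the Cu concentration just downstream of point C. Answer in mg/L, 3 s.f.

8.6 µg/L = 0.0086 mg/L.
After input A: C = (131·0.0086 + 0.0121·0.894) / 131 = 0.008682 mg/L.
After input B: C = (131·0.008682 + 0.046·1.3) / 131.1 = 0.009135 mg/L.
8.6 L/s = 0.0086 m³/s.
6.74 µg/L = 0.00674 mg/L.
After input C: C = (131.1·0.009135 + 0.0086·0.00674) / 131.1 = 0.009135 mg/L.

0.00913 mg/L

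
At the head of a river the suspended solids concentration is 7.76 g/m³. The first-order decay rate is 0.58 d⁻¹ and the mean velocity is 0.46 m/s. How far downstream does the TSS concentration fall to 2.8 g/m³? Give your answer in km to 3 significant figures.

From C = C₀·e^(−kt), t = ln(C₀/C)/k = ln(7.76/2.8)/0.58 = 1.019/0.58 = 1.758 d.
Distance = v·t = 0.46 m/s × 1.518e+05 s = 6.985e+04 m = 69.85 km.

69.9 km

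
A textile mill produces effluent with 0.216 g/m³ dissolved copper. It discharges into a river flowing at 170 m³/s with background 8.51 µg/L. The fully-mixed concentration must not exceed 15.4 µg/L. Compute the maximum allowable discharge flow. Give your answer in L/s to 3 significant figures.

8.51 µg/L = 0.00851 mg/L.
15.4 µg/L = 0.0154 mg/L.
Mass balance at complete mixing: C_std·(Q_w + Q_r) = Q_w·C_e + Q_r·C_b.
Rearranging, Q_w = Q_r·(C_std − C_b)/(C_e − C_std) = 170·(0.0154 − 0.00851) / (0.216 − 0.0154) = 5.839 m³/s.
= 5839 L/s.

5840 L/s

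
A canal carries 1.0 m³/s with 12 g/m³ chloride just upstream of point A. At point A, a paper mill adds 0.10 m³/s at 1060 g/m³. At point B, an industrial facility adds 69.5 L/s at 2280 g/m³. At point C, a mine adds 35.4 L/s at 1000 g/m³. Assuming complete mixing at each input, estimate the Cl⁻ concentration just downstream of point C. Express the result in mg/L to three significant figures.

After input A: C = (1·12 + 0.1·1060) / 1.1 = 107.3 mg/L.
69.5 L/s = 0.0695 m³/s.
After input B: C = (1.1·107.3 + 0.0695·2280) / 1.17 = 236.4 mg/L.
35.4 L/s = 0.0354 m³/s.
After input C: C = (1.17·236.4 + 0.0354·1000) / 1.205 = 258.8 mg/L.

259 mg/L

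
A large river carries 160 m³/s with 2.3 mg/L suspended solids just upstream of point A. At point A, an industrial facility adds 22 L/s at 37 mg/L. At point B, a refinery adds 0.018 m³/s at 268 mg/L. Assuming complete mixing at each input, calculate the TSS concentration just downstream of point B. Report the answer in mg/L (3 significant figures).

22 L/s = 0.022 m³/s.
After input A: C = (160·2.3 + 0.022·37) / 160 = 2.305 mg/L.
After input B: C = (160·2.305 + 0.018·268) / 160 = 2.335 mg/L.

2.33 mg/L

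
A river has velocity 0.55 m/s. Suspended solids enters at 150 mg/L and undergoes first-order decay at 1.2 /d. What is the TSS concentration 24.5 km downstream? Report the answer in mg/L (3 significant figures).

Travel time t = 24.5 km / 0.55 m/s = 2.45e+04/0.55 = 4.455e+04 s = 0.5156 d.
First-order decay: C = 150·exp(−1.2·0.5156) = 150·0.5387 = 80.8 mg/L.

80.8 mg/L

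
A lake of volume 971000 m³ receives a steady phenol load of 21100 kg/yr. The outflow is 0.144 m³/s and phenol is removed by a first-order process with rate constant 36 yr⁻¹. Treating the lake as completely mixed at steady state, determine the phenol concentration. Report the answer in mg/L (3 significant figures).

0.534 mg/L

Outflow Q = 0.144 m³/s × 3.156e+07 s/yr = 4.544e+06 m³/yr.
Steady-state CSTR mass balance: W = Q·C + k·V·C, so C = W/(Q + kV).
Q + kV = 4.544e+06 + 36·971000 = 3.95e+07 m³/yr.
C = 21100/3.95e+07 = 0.0005342 kg/m³ = 0.5342 mg/L.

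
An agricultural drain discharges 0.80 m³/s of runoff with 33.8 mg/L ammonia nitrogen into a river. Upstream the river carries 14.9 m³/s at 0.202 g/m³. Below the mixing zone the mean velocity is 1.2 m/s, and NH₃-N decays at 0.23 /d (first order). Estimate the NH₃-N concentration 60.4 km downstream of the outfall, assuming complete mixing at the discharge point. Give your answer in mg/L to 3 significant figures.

1.67 mg/L

After complete mixing, C₀ = (0.8·33.8 + 14.9·0.202) / 15.7 = 1.914 mg/L.
Travel time t = 6.04e+04 m / 1.2 m/s = 5.033e+04 s = 0.5826 d.
C = 1.914·exp(−0.23·0.5826) = 1.914·0.8746 = 1.674 mg/L.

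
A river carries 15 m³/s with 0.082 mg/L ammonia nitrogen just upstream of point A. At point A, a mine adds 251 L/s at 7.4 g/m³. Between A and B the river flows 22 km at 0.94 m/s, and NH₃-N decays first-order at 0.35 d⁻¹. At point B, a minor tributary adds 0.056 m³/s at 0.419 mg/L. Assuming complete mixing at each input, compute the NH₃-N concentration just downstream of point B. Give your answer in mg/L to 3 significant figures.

0.185 mg/L

251 L/s = 0.251 m³/s.
After input A: C = (15·0.082 + 0.251·7.4) / 15.25 = 0.2024 mg/L.
Over the 22 km reach to input B (t = 2.34e+04 s = 0.2709 d), decay gives C = 0.2024·exp(−0.35·0.2709) = 0.1841 mg/L.
After input B: C = (15.25·0.1841 + 0.056·0.419) / 15.31 = 0.185 mg/L.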